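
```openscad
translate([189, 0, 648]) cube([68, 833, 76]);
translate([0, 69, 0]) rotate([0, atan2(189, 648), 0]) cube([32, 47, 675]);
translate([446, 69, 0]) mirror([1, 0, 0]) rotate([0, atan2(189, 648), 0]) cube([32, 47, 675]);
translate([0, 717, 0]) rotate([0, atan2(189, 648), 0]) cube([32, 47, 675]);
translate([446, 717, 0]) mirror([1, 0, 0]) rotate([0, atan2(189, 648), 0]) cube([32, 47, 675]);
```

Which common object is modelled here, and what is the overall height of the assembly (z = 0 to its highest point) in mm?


A sawhorse. The overall height is 724 mm.

A beam across two mirrored pairs of raked legs — a sawhorse. The beam's underside is at z = 648 (matching the legs' vertical rise in atan2(189, 648)) and the beam is 76 mm tall, so its top is at 648 + 76 = 724 mm. The raked legs top out at the beam's underside, so that is the highest point.


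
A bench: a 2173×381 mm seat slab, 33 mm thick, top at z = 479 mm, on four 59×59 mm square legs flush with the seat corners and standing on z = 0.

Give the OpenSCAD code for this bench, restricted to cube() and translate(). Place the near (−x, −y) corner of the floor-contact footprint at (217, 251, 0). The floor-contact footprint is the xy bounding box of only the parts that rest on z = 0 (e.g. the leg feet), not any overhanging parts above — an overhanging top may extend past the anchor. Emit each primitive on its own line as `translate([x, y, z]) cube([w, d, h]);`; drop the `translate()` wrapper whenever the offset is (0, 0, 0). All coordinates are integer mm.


// leg_h = 479 − 33 = 446
translate([217, 251, 446]) cube([2173, 381, 33]);
translate([217, 251, 0]) cube([59, 59, 446]);
translate([217, 573, 0]) cube([59, 59, 446]);
translate([2331, 251, 0]) cube([59, 59, 446]);
translate([2331, 573, 0]) cube([59, 59, 446]);


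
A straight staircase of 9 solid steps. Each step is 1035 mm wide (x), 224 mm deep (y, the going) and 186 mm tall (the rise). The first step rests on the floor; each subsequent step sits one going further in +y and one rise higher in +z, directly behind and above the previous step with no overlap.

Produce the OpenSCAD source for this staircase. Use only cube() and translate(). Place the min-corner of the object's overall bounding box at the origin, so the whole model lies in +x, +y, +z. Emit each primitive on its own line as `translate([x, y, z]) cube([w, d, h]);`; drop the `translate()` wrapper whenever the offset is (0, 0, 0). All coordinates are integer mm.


cube([1035, 224, 186]);
translate([0, 224, 186]) cube([1035, 224, 186]);
translate([0, 448, 372]) cube([1035, 224, 186]);
translate([0, 672, 558]) cube([1035, 224, 186]);
translate([0, 896, 744]) cube([1035, 224, 186]);
translate([0, 1120, 930]) cube([1035, 224, 186]);
translate([0, 1344, 1116]) cube([1035, 224, 186]);
translate([0, 1568, 1302]) cube([1035, 224, 186]);
translate([0, 1792, 1488]) cube([1035, 224, 186]);


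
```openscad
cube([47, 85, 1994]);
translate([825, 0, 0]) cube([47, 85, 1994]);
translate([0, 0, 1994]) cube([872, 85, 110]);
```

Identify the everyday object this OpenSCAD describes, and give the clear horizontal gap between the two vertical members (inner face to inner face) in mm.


A door frame. The clear opening width is 778 mm.

Two 1994 mm tall posts with a header on top — a door frame. The left jamb is 47 mm wide at x = 0; the right jamb starts at x = 825. The clear opening is 825 − 47 = 778 mm.


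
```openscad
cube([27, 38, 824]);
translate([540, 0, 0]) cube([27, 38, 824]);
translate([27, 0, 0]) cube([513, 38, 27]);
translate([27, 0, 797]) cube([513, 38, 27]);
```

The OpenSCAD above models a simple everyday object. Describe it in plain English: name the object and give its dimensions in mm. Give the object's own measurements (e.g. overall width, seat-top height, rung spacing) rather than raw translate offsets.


A rectangular picture frame lying in the x–z plane (depth along y). The opening is 513 mm wide (x) by 770 mm tall (z), surrounded by a border 27 mm wide on all four sides. The frame is 38 mm deep and is made of two full-height vertical stiles with two horizontal rails fitted between them.


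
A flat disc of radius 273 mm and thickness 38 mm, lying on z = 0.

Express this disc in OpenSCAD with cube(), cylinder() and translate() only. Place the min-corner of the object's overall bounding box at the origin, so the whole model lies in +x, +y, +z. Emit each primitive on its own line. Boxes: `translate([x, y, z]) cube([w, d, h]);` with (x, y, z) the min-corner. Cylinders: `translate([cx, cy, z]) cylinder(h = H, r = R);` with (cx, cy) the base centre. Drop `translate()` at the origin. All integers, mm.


translate([273, 273, 0]) cylinder(h = 38, r = 273);


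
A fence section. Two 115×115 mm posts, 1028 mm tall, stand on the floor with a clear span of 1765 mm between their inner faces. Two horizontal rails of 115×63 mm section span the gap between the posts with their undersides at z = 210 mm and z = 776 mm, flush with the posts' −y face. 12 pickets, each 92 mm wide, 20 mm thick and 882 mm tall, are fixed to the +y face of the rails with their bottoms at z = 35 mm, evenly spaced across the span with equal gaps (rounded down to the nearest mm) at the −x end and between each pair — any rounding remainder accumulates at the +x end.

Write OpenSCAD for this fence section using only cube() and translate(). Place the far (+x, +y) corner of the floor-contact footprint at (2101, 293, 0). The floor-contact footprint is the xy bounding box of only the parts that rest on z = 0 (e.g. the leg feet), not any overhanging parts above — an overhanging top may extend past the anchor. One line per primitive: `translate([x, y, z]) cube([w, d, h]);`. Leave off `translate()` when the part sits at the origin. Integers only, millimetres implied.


translate([106, 178, 0]) cube([115, 115, 1028]);
translate([1986, 178, 0]) cube([115, 115, 1028]);
translate([221, 178, 210]) cube([1765, 115, 63]);
translate([221, 178, 776]) cube([1765, 115, 63]);
translate([271, 293, 35]) cube([92, 20, 882]);
translate([413, 293, 35]) cube([92, 20, 882]);
translate([555, 293, 35]) cube([92, 20, 882]);
translate([697, 293, 35]) cube([92, 20, 882]);
translate([839, 293, 35]) cube([92, 20, 882]);
translate([981, 293, 35]) cube([92, 20, 882]);
translate([1123, 293, 35]) cube([92, 20, 882]);
translate([1265, 293, 35]) cube([92, 20, 882]);
translate([1407, 293, 35]) cube([92, 20, 882]);
translate([1549, 293, 35]) cube([92, 20, 882]);
translate([1691, 293, 35]) cube([92, 20, 882]);
translate([1833, 293, 35]) cube([92, 20, 882]);


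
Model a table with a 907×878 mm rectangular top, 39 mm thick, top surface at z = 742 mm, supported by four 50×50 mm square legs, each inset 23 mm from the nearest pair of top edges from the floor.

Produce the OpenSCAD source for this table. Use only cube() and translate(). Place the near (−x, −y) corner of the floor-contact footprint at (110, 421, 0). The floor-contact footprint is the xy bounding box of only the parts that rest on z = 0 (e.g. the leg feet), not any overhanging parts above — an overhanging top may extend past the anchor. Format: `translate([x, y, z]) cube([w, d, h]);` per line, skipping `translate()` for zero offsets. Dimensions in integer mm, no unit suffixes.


translate([87, 398, 703]) cube([907, 878, 39]);
translate([110, 421, 0]) cube([50, 50, 703]);
translate([921, 421, 0]) cube([50, 50, 703]);
translate([110, 1203, 0]) cube([50, 50, 703]);
translate([921, 1203, 0]) cube([50, 50, 703]);


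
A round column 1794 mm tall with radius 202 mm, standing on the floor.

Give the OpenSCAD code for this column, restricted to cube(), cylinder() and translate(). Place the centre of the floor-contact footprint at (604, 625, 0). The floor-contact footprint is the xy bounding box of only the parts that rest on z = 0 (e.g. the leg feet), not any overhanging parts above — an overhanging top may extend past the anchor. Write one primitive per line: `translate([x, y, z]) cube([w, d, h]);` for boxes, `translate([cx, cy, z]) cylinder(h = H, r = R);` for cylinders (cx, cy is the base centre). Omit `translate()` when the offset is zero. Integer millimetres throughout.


translate([604, 625, 0]) cylinder(h = 1794, r = 202);


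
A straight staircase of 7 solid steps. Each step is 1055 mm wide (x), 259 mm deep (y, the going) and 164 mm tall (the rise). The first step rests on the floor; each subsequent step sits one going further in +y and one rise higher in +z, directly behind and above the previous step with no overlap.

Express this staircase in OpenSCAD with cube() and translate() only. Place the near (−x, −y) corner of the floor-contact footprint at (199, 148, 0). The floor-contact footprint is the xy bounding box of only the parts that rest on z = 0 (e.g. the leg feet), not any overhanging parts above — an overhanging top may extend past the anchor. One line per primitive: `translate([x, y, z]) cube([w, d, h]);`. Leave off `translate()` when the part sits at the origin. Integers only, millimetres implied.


translate([199, 148, 0]) cube([1055, 259, 164]);
translate([199, 407, 164]) cube([1055, 259, 164]);
translate([199, 666, 328]) cube([1055, 259, 164]);
translate([199, 925, 492]) cube([1055, 259, 164]);
translate([199, 1184, 656]) cube([1055, 259, 164]);
translate([199, 1443, 820]) cube([1055, 259, 164]);
translate([199, 1702, 984]) cube([1055, 259, 164]);


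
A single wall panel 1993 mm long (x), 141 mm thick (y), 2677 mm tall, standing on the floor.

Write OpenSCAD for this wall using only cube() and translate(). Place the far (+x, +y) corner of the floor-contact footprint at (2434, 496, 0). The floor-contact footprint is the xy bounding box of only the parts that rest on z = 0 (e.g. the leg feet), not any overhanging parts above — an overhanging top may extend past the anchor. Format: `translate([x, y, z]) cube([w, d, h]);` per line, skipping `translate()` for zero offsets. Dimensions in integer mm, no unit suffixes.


translate([441, 355, 0]) cube([1993, 141, 2677]);


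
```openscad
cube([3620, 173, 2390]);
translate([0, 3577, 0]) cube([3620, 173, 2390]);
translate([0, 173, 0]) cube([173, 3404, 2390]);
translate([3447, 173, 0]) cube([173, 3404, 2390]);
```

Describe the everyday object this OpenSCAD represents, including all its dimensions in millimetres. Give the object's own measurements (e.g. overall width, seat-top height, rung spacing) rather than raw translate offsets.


The wall frame of a small rectangular building: four walls, each 2390 mm tall and 173 mm thick, enclosing a footprint 3620 mm (x) by 3750 mm (y) outside-to-outside, with no floor or roof. The front and back walls (the −y and +y sides) span the full width; the two side walls fit between them.


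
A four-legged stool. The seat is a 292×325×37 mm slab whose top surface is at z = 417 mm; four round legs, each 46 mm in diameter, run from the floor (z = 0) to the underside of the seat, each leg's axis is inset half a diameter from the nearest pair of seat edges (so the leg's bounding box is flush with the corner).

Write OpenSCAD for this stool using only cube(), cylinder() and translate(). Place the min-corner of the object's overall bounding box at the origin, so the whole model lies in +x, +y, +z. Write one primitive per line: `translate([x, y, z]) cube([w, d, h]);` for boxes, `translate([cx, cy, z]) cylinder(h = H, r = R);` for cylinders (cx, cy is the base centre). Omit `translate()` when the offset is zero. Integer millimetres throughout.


translate([0, 0, 380]) cube([292, 325, 37]);
translate([23, 23, 0]) cylinder(h = 380, r = 23);
translate([269, 23, 0]) cylinder(h = 380, r = 23);
translate([23, 302, 0]) cylinder(h = 380, r = 23);
translate([269, 302, 0]) cylinder(h = 380, r = 23);


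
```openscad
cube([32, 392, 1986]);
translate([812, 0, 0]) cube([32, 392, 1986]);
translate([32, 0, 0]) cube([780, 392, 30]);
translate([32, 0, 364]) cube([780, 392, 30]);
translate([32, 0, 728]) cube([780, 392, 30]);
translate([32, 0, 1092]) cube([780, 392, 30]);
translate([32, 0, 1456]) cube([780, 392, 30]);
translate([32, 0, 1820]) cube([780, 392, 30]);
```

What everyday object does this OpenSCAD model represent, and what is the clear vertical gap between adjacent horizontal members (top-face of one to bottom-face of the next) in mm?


A bookshelf. The clear shelf gap is 334 mm.

Two tall side panels with 6 horizontal boards between them — a bookshelf. The first two shelf undersides are at z = 0 and z = 364; with shelf thickness 30, the clear gap is 364 − 0 − 30 = 334 mm.


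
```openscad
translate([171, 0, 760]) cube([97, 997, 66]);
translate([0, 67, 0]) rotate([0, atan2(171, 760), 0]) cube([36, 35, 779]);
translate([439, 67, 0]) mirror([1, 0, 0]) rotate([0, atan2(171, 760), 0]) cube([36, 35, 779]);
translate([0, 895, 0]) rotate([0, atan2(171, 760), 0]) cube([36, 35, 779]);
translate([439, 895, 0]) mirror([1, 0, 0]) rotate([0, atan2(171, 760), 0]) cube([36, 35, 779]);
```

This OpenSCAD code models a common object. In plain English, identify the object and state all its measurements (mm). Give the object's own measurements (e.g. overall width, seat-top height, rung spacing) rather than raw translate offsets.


A sawhorse. A 97×997×66 mm beam (x, y, z) sits on two A-frame leg pairs. Each pair is two raked legs of 36×35 mm section (35 mm along y) splaying symmetrically in x. Each leg rises 760 mm vertically over 171 mm of horizontal reach and is 779 mm long along its own axis. Every leg's outer bottom edge rests on the floor and its outer top edge meets a bottom edge of the beam — the left legs (tilting toward +x) meet the beam's −x bottom edge, the right legs (their mirror images, tilting toward −x) meet its +x bottom edge — so the leg tops tuck under the beam, the beam's underside is 760 mm above the floor, and the feet are 439 mm apart outside-to-outside with the beam centred between them. The two leg pairs are set in 67 mm from either end of the beam.


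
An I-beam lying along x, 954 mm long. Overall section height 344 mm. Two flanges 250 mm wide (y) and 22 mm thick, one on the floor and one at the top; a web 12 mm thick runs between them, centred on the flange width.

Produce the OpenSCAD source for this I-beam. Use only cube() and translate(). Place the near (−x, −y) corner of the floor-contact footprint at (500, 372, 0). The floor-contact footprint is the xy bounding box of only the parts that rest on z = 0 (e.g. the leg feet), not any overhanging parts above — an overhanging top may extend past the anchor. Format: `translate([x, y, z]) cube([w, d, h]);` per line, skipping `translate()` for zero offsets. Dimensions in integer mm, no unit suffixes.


translate([500, 372, 0]) cube([954, 250, 22]);
translate([500, 491, 22]) cube([954, 12, 300]);
translate([500, 372, 322]) cube([954, 250, 22]);


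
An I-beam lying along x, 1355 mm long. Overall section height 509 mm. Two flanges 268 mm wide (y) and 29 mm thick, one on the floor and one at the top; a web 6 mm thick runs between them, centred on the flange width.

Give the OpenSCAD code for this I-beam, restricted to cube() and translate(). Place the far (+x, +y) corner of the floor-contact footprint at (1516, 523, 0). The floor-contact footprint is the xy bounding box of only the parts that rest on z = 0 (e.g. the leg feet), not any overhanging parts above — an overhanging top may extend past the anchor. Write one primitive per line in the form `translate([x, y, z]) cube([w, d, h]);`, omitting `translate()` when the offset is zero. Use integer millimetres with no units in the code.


translate([161, 255, 0]) cube([1355, 268, 29]);
translate([161, 386, 29]) cube([1355, 6, 451]);
translate([161, 255, 480]) cube([1355, 268, 29]);


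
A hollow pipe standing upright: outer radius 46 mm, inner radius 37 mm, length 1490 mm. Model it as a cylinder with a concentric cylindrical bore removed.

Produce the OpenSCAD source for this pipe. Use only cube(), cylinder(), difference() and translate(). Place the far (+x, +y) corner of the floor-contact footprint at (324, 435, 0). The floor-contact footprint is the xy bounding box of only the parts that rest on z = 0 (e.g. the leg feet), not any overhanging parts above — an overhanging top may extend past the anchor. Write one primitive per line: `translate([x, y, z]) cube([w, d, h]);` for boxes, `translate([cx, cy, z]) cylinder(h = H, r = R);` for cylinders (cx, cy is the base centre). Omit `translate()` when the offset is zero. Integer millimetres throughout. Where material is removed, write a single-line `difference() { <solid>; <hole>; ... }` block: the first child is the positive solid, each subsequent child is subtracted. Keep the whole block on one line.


difference() { translate([278, 389, 0]) cylinder(h = 1490, r = 46); translate([278, 389, 0]) cylinder(h = 1490, r = 37); }


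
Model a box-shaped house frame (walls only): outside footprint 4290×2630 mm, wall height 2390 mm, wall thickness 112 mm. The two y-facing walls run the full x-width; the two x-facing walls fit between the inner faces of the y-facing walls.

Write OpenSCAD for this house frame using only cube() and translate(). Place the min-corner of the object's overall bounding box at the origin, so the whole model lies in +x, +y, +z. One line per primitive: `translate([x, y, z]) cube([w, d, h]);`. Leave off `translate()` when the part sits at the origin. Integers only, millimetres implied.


cube([4290, 112, 2390]);
translate([0, 2518, 0]) cube([4290, 112, 2390]);
translate([0, 112, 0]) cube([112, 2406, 2390]);
translate([4178, 112, 0]) cube([112, 2406, 2390]);


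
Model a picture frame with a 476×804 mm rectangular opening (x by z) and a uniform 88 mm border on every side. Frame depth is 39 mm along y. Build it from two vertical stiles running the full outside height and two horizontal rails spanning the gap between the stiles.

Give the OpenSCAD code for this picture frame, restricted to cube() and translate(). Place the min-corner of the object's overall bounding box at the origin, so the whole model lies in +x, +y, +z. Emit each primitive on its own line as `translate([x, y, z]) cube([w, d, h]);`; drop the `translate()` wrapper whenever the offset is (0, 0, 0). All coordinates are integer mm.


cube([88, 39, 980]);
translate([564, 0, 0]) cube([88, 39, 980]);
translate([88, 0, 0]) cube([476, 39, 88]);
translate([88, 0, 892]) cube([476, 39, 88]);


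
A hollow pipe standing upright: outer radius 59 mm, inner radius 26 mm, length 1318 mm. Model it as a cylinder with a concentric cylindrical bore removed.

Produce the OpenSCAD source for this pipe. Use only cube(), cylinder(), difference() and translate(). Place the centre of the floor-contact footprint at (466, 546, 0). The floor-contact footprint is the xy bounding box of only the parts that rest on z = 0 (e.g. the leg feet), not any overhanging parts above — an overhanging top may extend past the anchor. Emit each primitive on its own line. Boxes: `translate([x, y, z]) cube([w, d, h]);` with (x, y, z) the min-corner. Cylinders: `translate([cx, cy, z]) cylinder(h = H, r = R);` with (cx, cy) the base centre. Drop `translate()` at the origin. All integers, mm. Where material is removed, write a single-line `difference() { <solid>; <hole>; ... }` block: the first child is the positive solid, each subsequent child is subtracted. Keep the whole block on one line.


difference() { translate([466, 546, 0]) cylinder(h = 1318, r = 59); translate([466, 546, 0]) cylinder(h = 1318, r = 26); }


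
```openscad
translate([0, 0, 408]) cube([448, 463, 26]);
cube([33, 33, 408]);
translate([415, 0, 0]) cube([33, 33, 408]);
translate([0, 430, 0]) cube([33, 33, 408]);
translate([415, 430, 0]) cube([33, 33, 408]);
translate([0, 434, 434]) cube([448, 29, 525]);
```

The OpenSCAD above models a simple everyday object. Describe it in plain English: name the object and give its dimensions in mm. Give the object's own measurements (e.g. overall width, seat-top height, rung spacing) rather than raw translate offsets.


A chair. The seat is a 448×463×26 mm slab with its top at z = 434 mm, on four 33×33 mm corner legs (flush with the seat edges, standing on z = 0). A flat backrest 29 mm thick, 525 mm tall, spans the full seat width and rises from the seat top along its +y edge, rear face flush with the rear of the seat.


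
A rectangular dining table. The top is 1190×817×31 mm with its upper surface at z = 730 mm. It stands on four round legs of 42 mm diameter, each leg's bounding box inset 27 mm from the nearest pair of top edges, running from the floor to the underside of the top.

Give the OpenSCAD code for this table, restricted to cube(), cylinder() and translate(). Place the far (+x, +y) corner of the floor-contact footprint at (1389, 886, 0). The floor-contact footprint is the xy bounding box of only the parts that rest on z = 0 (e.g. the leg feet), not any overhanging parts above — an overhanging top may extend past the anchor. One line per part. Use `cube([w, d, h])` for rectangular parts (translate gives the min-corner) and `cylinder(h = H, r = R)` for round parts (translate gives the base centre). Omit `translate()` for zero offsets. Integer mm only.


translate([226, 96, 699]) cube([1190, 817, 31]);
translate([274, 144, 0]) cylinder(h = 699, r = 21);
translate([1368, 144, 0]) cylinder(h = 699, r = 21);
translate([274, 865, 0]) cylinder(h = 699, r = 21);
translate([1368, 865, 0]) cylinder(h = 699, r = 21);


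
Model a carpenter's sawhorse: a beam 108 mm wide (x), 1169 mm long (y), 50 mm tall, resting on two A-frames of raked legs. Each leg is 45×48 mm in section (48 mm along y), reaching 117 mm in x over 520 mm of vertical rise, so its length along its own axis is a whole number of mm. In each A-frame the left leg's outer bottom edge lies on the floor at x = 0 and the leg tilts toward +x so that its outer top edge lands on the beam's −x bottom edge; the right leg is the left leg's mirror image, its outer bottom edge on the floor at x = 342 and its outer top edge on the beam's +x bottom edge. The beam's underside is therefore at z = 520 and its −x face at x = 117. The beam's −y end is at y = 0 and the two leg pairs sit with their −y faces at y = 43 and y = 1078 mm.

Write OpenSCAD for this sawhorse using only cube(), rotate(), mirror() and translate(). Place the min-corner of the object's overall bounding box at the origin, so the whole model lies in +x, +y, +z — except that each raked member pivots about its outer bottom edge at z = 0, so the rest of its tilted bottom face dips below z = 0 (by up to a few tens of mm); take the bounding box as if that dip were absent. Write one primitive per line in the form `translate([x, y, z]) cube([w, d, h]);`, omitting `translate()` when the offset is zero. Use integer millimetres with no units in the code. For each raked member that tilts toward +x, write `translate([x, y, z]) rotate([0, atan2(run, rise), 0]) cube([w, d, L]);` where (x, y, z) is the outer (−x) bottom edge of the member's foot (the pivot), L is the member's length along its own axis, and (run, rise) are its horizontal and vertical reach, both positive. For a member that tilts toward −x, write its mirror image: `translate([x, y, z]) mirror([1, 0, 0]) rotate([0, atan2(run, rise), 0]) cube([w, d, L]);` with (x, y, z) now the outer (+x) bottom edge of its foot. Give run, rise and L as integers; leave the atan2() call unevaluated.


translate([117, 0, 520]) cube([108, 1169, 50]);
translate([0, 43, 0]) rotate([0, atan2(117, 520), 0]) cube([45, 48, 533]);
translate([342, 43, 0]) mirror([1, 0, 0]) rotate([0, atan2(117, 520), 0]) cube([45, 48, 533]);
translate([0, 1078, 0]) rotate([0, atan2(117, 520), 0]) cube([45, 48, 533]);
translate([342, 1078, 0]) mirror([1, 0, 0]) rotate([0, atan2(117, 520), 0]) cube([45, 48, 533]);


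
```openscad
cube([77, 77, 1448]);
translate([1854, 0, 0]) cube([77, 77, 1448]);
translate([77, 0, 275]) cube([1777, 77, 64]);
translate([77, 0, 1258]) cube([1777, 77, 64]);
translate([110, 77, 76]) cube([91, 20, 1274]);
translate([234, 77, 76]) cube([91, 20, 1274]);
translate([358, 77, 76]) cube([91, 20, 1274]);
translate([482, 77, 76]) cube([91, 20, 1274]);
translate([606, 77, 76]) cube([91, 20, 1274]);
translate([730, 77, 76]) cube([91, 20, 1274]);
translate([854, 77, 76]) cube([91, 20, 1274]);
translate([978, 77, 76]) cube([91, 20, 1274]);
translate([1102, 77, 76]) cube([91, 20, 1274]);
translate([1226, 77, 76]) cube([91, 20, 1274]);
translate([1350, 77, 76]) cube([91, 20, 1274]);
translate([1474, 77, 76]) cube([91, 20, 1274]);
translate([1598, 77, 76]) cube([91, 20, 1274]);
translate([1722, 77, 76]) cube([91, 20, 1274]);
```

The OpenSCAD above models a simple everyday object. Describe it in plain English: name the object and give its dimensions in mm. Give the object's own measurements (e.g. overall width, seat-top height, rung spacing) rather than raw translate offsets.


A fence section. Two 77×77 mm posts, 1448 mm tall, stand on the floor with a clear span of 1777 mm between their inner faces. Two horizontal rails of 77×64 mm section span the gap between the posts with their undersides at z = 275 mm and z = 1258 mm, flush with the posts' −y face. 14 pickets, each 91 mm wide, 20 mm thick and 1274 mm tall, are fixed to the +y face of the rails with their bottoms at z = 76 mm, spaced across the span with a 33 mm gap after the −x post and between neighbouring pickets, with 41 mm left before the +x post.


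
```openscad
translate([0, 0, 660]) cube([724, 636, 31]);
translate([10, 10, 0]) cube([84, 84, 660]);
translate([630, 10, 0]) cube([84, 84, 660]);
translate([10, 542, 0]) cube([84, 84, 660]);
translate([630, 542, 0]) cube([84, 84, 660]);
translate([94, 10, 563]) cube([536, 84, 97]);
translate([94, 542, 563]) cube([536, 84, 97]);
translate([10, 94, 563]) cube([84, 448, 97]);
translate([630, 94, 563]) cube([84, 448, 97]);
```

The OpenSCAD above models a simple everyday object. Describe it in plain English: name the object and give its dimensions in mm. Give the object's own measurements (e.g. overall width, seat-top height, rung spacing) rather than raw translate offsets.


A table: top 724 mm (x) × 636 mm (y), 31 mm thick, upper face at z = 691 mm, on four 84×84 mm square legs, each inset 10 mm from the nearest pair of top edges from z = 0 to the bottom of the top. Four apron rails, 84 mm thick and 97 mm tall, run between adjacent legs with their top edges flush with the underside of the top and their outer faces flush with the legs' outer faces.


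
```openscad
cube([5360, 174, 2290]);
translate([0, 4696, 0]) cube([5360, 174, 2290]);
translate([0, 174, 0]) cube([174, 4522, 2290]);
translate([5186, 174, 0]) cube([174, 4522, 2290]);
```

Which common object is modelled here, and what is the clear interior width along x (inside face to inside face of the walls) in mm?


A house (or room) frame. The interior width is 5012 mm.

Four 2290 mm walls enclosing a rectangle with no floor or roof — a room or house frame. Outside width is 5360 mm and wall thickness is 174 mm, so the interior width is 5360 − 2 × 174 = 5012 mm.


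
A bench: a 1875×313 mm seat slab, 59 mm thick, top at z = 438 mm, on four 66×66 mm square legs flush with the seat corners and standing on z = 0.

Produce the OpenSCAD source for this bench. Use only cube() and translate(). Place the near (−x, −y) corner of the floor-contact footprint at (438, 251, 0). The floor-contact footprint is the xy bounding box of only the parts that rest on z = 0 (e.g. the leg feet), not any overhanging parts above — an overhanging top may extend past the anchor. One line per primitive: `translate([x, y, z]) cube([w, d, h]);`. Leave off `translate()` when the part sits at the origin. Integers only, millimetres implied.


translate([438, 251, 379]) cube([1875, 313, 59]);
translate([438, 251, 0]) cube([66, 66, 379]);
translate([438, 498, 0]) cube([66, 66, 379]);
translate([2247, 251, 0]) cube([66, 66, 379]);
translate([2247, 498, 0]) cube([66, 66, 379]);


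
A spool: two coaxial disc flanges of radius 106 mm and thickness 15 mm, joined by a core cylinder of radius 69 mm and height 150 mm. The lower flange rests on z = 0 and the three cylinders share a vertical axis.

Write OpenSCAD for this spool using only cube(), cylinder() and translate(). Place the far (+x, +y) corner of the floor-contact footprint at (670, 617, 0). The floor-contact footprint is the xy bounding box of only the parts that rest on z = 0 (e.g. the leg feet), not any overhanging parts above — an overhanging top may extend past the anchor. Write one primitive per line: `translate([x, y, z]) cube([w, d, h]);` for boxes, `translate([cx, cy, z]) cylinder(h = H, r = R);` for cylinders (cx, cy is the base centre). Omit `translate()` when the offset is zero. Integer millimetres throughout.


translate([564, 511, 0]) cylinder(h = 15, r = 106);
translate([564, 511, 15]) cylinder(h = 150, r = 69);
translate([564, 511, 165]) cylinder(h = 15, r = 106);


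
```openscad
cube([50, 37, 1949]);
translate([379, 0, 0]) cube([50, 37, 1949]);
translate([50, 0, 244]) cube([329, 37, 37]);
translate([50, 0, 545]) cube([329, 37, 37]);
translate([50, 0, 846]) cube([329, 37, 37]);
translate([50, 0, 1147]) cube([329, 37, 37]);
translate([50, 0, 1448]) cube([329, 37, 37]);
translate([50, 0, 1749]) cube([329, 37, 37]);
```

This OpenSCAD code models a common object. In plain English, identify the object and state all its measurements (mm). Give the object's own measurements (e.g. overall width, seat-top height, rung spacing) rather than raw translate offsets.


A straight ladder. Two 50×37 mm vertical rails, 1949 mm tall, stand 429 mm apart (outside-to-outside) with their front faces coplanar on the −y side. 6 rungs, each 37 mm deep and 37 mm tall, span between the inner faces of the rails, front faces flush with the rails. The lowest rung's underside is at z = 244 mm and rungs are spaced 301 mm apart (underside to underside).


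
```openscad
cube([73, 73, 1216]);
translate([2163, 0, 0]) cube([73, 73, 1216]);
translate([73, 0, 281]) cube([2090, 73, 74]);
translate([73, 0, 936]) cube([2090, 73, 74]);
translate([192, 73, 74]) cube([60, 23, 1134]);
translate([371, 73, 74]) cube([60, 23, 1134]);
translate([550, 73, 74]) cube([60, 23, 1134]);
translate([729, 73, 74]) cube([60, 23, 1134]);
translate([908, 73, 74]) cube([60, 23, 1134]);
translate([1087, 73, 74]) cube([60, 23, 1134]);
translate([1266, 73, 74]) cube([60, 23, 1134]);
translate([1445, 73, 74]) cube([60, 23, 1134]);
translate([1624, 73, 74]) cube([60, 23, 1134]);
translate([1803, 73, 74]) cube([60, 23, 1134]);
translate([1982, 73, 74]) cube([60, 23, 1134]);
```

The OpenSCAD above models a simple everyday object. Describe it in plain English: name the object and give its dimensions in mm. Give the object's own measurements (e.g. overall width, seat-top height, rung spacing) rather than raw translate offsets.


A fence section. Two 73×73 mm posts, 1216 mm tall, stand on the floor with a clear span of 2090 mm between their inner faces. Two horizontal rails of 73×74 mm section span the gap between the posts with their undersides at z = 281 mm and z = 936 mm, flush with the posts' −y face. 11 pickets, each 60 mm wide, 23 mm thick and 1134 mm tall, are fixed to the +y face of the rails with their bottoms at z = 74 mm, spaced across the span with a 119 mm gap after the −x post and between neighbouring pickets, with 121 mm left before the +x post.


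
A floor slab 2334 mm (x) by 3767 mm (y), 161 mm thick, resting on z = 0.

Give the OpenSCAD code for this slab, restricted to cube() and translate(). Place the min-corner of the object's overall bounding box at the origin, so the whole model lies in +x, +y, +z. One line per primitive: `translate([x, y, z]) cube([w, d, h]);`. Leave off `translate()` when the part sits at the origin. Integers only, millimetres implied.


cube([2334, 3767, 161]);


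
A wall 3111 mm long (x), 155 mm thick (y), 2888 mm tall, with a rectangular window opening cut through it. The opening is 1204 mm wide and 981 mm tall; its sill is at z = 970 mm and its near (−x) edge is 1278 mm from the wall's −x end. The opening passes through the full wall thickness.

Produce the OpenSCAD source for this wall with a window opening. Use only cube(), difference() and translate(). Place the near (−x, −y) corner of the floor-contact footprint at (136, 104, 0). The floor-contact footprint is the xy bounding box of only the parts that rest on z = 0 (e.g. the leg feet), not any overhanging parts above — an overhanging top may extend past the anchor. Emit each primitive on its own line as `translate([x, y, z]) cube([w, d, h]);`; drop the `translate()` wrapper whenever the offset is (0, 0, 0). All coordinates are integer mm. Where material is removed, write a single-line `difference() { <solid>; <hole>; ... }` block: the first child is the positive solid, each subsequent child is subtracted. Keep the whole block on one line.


difference() { translate([136, 104, 0]) cube([3111, 155, 2888]); translate([1414, 104, 970]) cube([1204, 155, 981]); }


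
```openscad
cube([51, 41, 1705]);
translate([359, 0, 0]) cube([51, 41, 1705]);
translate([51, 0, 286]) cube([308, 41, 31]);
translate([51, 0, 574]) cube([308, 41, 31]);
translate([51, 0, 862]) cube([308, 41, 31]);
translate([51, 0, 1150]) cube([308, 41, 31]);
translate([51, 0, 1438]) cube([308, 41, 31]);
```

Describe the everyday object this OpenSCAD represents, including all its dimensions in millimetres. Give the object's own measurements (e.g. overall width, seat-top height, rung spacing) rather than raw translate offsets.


A straight ladder. Two 51×41 mm vertical rails, 1705 mm tall, stand 410 mm apart (outside-to-outside) with their front faces coplanar on the −y side. 5 rungs, each 41 mm deep and 31 mm tall, span between the inner faces of the rails, front faces flush with the rails. The lowest rung's underside is at z = 286 mm and rungs are spaced 288 mm apart (underside to underside).


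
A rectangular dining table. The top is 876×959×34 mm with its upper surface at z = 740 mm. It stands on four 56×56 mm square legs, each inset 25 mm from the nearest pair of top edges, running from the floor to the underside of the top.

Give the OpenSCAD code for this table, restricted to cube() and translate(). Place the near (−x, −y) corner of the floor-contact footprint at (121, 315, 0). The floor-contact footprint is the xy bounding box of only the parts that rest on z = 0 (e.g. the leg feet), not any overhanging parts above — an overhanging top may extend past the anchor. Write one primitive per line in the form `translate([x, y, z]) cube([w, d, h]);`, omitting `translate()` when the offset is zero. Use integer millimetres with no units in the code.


// leg_h = 740 - 34 = 706
translate([96, 290, 706]) cube([876, 959, 34]);
translate([121, 315, 0]) cube([56, 56, 706]);
translate([891, 315, 0]) cube([56, 56, 706]);
translate([121, 1168, 0]) cube([56, 56, 706]);
translate([891, 1168, 0]) cube([56, 56, 706]);


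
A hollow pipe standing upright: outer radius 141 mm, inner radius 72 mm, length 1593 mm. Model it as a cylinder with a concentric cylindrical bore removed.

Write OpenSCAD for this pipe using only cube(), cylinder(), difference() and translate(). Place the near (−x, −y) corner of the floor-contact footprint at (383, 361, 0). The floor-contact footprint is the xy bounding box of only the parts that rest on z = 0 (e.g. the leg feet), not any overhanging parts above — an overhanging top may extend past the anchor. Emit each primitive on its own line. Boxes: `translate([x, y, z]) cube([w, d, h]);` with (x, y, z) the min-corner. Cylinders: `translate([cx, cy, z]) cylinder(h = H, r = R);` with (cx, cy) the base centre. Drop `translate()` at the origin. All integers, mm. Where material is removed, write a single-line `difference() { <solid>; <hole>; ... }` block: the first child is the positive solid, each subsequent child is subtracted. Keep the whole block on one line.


difference() { translate([524, 502, 0]) cylinder(h = 1593, r = 141); translate([524, 502, 0]) cylinder(h = 1593, r = 72); }


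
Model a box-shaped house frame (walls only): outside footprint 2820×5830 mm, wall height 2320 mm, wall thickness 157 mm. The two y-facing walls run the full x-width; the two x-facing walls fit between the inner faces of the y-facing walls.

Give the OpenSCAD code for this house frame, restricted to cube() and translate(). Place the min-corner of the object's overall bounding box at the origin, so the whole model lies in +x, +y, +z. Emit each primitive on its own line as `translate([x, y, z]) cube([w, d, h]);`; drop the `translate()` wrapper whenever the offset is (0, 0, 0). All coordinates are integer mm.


cube([2820, 157, 2320]);
translate([0, 5673, 0]) cube([2820, 157, 2320]);
translate([0, 157, 0]) cube([157, 5516, 2320]);
translate([2663, 157, 0]) cube([157, 5516, 2320]);


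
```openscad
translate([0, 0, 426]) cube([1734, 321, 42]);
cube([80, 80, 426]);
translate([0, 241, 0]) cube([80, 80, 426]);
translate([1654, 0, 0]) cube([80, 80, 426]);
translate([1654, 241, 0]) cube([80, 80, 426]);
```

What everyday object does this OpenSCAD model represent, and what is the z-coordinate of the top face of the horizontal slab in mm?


A bench. The seat-top height is 468 mm.

A long slab on four corner posts — a bench. The slab sits at z = 426 with thickness 42, so the top is 426 + 42 = 468 mm.


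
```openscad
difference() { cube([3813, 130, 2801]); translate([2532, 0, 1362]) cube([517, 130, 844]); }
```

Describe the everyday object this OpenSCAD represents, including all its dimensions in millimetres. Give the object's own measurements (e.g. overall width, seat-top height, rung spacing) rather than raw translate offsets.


A wall 3813 mm long (x), 130 mm thick (y), 2801 mm tall, with a rectangular window opening cut through it. The opening is 517 mm wide and 844 mm tall; its sill is at z = 1362 mm and its near (−x) edge is 2532 mm from the wall's −x end. The opening passes through the full wall thickness.


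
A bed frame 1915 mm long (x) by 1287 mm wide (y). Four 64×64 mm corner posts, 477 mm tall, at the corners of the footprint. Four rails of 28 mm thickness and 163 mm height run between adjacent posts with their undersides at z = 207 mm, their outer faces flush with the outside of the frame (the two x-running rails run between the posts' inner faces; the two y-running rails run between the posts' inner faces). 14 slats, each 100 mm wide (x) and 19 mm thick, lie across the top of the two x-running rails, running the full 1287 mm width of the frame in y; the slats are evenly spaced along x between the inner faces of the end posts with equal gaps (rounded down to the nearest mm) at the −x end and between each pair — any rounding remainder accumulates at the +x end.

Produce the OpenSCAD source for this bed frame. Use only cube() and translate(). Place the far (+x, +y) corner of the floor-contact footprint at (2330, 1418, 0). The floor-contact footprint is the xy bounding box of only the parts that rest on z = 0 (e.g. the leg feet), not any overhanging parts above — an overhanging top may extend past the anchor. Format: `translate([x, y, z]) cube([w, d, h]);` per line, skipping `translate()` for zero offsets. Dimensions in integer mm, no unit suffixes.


translate([415, 131, 0]) cube([64, 64, 477]);
translate([415, 1354, 0]) cube([64, 64, 477]);
translate([2266, 131, 0]) cube([64, 64, 477]);
translate([2266, 1354, 0]) cube([64, 64, 477]);
translate([479, 131, 207]) cube([1787, 28, 163]);
translate([479, 1390, 207]) cube([1787, 28, 163]);
translate([415, 195, 207]) cube([28, 1159, 163]);
translate([2302, 195, 207]) cube([28, 1159, 163]);
translate([504, 131, 370]) cube([100, 1287, 19]);
translate([629, 131, 370]) cube([100, 1287, 19]);
translate([754, 131, 370]) cube([100, 1287, 19]);
translate([879, 131, 370]) cube([100, 1287, 19]);
translate([1004, 131, 370]) cube([100, 1287, 19]);
translate([1129, 131, 370]) cube([100, 1287, 19]);
translate([1254, 131, 370]) cube([100, 1287, 19]);
translate([1379, 131, 370]) cube([100, 1287, 19]);
translate([1504, 131, 370]) cube([100, 1287, 19]);
translate([1629, 131, 370]) cube([100, 1287, 19]);
translate([1754, 131, 370]) cube([100, 1287, 19]);
translate([1879, 131, 370]) cube([100, 1287, 19]);
translate([2004, 131, 370]) cube([100, 1287, 19]);
translate([2129, 131, 370]) cube([100, 1287, 19]);
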